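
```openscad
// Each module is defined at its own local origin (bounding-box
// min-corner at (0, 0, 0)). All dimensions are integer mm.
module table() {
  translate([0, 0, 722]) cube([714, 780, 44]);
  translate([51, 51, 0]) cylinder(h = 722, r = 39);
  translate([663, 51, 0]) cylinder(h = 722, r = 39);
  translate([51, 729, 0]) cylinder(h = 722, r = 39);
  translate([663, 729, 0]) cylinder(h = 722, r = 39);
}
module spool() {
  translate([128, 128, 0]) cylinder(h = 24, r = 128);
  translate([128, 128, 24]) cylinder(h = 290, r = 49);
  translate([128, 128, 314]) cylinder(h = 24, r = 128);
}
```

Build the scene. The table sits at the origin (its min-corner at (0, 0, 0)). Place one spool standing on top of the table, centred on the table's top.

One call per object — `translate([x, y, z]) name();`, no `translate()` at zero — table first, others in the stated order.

table();
translate([229, 262, 766]) spool();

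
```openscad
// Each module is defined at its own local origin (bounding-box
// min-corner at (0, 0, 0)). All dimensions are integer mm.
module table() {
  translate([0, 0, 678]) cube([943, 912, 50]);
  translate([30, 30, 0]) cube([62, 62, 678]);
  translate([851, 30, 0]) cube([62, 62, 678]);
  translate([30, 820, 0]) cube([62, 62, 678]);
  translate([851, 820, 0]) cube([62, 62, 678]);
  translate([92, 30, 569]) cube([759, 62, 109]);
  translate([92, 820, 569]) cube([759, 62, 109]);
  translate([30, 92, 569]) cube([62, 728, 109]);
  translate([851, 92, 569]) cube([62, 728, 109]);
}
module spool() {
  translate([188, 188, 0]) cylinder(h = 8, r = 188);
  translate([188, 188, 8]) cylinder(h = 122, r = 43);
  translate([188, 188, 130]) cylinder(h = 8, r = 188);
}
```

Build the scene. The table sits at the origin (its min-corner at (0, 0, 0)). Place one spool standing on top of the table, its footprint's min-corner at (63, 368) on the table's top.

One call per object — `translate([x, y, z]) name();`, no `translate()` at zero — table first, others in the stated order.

table();
translate([63, 368, 728]) spool();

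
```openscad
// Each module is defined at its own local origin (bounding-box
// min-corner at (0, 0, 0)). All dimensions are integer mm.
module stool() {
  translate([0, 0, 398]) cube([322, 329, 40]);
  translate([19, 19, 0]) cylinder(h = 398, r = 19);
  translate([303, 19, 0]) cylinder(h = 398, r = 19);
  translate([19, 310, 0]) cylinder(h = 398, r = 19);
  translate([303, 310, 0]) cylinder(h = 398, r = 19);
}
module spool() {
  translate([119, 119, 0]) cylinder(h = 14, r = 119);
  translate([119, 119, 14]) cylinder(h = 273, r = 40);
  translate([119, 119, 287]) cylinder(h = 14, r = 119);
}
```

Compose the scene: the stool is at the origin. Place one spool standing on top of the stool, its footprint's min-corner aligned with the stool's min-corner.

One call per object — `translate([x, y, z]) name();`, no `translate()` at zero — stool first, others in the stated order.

stool();
translate([0, 0, 438]) spool();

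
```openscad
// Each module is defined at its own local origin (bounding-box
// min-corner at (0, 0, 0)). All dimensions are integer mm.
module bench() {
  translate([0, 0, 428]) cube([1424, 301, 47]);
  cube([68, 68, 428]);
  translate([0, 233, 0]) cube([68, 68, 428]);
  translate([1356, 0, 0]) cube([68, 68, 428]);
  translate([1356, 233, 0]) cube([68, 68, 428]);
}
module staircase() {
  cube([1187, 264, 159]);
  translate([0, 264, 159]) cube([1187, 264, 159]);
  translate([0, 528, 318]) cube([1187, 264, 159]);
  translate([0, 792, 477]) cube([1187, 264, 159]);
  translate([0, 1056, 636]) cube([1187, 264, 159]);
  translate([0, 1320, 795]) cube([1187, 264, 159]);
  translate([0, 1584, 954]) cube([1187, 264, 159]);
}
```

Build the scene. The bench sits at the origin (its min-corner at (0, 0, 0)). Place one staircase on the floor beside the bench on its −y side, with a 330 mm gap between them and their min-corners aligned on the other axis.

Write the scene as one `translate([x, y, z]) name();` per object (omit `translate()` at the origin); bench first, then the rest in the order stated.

bench();
translate([0, -2178, 0]) staircase();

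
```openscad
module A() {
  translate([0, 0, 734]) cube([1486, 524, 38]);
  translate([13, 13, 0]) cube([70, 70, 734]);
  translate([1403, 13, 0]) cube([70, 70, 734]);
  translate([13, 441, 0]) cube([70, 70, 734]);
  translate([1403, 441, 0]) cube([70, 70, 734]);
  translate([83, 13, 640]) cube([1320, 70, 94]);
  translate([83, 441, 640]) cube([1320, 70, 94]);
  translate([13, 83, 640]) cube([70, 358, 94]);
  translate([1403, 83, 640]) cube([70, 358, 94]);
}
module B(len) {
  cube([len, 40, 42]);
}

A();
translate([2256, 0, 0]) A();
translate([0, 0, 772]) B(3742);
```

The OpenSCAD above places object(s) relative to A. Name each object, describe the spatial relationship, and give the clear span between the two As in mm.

A is a table. B is a beam. A beam spans the tops of two tables. The clear span between the two tables is 770 mm.

Second table starts at x = 2256; first ends at x = 1486; clear span = 2256 − 1486 = 770 mm.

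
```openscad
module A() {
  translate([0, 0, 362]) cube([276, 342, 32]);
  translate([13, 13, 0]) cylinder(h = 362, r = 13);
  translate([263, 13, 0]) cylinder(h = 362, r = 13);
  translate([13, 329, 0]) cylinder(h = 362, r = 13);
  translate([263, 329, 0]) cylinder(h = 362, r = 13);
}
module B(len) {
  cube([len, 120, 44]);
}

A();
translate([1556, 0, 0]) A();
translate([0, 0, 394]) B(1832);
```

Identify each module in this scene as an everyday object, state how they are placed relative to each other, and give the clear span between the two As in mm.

A is a stool. B is a beam. A beam spans the tops of two stools. The clear span between the two stools is 1280 mm.

Second stool starts at x = 1556; first ends at x = 276; clear span = 1556 − 276 = 1280 mm.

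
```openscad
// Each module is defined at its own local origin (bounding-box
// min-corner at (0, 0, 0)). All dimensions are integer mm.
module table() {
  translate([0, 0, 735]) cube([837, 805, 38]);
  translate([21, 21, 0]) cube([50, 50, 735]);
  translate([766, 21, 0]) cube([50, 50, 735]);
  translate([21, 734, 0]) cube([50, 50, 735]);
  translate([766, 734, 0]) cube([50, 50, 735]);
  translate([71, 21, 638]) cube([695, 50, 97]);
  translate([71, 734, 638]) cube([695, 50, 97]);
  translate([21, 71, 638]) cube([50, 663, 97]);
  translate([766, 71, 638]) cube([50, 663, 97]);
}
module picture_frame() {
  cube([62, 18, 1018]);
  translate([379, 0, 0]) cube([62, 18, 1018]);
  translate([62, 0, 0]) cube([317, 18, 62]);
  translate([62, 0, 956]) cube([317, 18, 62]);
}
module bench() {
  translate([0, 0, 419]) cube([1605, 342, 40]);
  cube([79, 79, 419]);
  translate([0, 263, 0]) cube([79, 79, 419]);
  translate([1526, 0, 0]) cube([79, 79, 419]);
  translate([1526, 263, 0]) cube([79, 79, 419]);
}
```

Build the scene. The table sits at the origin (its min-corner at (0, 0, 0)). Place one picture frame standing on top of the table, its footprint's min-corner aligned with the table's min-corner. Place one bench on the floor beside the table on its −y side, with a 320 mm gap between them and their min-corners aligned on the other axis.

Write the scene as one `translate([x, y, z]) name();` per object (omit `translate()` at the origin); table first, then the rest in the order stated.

table();
translate([0, 0, 773]) picture_frame();
translate([0, -662, 0]) bench();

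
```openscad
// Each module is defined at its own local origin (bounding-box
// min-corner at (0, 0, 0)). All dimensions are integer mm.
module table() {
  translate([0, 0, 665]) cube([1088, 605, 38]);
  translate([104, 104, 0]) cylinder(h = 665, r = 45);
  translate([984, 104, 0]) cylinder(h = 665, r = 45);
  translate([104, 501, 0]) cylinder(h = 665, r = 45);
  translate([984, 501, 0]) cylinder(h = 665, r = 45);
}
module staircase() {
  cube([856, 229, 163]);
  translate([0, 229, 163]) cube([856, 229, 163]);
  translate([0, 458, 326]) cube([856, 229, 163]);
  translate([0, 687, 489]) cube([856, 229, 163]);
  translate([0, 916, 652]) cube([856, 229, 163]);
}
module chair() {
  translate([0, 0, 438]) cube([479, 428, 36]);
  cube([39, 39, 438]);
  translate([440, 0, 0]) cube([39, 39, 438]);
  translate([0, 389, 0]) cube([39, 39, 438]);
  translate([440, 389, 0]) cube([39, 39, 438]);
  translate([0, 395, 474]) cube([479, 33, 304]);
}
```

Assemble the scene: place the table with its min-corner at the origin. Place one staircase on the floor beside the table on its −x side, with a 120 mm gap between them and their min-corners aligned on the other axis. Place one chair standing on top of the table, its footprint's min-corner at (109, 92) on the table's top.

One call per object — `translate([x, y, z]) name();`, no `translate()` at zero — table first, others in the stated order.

table();
translate([-976, 0, 0]) staircase();
translate([109, 92, 703]) chair();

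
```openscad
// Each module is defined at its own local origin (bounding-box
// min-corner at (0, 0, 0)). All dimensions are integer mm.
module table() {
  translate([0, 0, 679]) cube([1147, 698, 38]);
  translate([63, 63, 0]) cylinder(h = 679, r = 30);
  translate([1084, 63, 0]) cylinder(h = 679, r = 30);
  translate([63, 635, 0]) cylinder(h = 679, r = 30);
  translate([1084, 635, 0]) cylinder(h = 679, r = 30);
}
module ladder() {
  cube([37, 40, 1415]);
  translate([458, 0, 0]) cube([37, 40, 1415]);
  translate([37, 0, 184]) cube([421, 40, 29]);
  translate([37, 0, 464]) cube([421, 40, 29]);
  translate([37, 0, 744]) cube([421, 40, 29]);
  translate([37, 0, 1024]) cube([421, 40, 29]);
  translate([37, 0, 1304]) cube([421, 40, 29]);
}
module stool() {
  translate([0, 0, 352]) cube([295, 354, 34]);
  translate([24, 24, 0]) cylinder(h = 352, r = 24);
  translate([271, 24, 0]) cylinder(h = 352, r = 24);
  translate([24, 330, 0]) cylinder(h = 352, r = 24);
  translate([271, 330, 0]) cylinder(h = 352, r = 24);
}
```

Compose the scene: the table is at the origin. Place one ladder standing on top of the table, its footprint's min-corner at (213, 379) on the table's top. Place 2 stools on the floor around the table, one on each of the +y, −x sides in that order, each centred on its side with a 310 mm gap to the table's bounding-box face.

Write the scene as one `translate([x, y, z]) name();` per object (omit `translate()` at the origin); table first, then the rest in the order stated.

table();
translate([213, 379, 717]) ladder();
translate([426, 1008, 0]) stool();
translate([-605, 172, 0]) stool();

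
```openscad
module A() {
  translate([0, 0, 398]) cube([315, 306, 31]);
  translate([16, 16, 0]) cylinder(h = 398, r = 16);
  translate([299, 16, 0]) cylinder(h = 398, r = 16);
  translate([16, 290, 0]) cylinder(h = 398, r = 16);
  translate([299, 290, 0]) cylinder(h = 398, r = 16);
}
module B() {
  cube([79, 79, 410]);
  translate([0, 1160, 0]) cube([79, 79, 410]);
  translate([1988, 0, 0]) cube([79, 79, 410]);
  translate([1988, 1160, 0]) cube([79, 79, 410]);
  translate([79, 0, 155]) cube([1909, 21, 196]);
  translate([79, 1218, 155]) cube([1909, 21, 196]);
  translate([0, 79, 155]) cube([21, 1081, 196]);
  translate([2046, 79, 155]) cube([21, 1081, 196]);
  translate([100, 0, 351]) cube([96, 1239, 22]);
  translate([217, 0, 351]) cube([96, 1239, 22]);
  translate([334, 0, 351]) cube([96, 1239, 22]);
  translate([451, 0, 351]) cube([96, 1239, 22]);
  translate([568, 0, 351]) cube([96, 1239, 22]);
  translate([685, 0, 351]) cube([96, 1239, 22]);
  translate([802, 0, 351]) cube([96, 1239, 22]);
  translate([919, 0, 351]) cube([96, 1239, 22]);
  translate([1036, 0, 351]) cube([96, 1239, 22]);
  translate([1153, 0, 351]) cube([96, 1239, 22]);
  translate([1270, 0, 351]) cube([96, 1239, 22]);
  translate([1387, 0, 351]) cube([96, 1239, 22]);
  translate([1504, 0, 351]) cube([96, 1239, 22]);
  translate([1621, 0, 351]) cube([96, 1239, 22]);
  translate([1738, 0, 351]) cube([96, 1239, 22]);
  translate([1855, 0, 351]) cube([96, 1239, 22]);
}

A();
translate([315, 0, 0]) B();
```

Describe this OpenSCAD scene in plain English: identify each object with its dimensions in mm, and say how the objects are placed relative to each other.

A is a four-legged stool. The seat is 315×306 mm, 31 mm thick, top at z = 429 mm. It stands on four round legs, each 32 mm in diameter, from z = 0 to the seat underside, each leg's axis is inset half a diameter from the nearest pair of seat edges (so the leg's bounding box is flush with the corner).

B is a bed frame 2067 mm long (x) by 1239 mm wide (y). Four 79×79 mm corner posts, 410 mm tall, at the corners of the footprint. Four rails of 21 mm thickness and 196 mm height run between adjacent posts with their undersides at z = 155 mm, their outer faces flush with the outside of the frame (the two x-running rails run between the posts' inner faces; the two y-running rails run between the posts' inner faces). 16 slats, each 96 mm wide (x) and 22 mm thick, lie across the top of the two x-running rails, running the full 1239 mm width of the frame in y; the slats are evenly spaced along x between the inner faces of the end posts with equal gaps (rounded down to the nearest mm) at the −x end and between each pair — any rounding remainder accumulates at the +x end.

The bed frame is against the stool's +x side, with their −y faces flush.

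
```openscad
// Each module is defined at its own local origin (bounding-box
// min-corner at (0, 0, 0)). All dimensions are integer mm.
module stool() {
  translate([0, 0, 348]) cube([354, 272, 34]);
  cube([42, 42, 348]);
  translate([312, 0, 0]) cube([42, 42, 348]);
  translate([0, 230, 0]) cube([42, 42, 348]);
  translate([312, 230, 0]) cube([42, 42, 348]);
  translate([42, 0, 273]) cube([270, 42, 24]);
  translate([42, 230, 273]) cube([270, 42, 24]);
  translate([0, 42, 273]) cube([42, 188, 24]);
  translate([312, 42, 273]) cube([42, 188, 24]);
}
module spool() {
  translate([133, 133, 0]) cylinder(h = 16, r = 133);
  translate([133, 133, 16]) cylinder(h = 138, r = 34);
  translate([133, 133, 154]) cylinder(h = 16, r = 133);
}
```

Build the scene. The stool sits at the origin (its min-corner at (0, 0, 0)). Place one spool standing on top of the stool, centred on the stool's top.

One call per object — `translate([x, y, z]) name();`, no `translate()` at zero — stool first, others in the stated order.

stool();
translate([44, 3, 382]) spool();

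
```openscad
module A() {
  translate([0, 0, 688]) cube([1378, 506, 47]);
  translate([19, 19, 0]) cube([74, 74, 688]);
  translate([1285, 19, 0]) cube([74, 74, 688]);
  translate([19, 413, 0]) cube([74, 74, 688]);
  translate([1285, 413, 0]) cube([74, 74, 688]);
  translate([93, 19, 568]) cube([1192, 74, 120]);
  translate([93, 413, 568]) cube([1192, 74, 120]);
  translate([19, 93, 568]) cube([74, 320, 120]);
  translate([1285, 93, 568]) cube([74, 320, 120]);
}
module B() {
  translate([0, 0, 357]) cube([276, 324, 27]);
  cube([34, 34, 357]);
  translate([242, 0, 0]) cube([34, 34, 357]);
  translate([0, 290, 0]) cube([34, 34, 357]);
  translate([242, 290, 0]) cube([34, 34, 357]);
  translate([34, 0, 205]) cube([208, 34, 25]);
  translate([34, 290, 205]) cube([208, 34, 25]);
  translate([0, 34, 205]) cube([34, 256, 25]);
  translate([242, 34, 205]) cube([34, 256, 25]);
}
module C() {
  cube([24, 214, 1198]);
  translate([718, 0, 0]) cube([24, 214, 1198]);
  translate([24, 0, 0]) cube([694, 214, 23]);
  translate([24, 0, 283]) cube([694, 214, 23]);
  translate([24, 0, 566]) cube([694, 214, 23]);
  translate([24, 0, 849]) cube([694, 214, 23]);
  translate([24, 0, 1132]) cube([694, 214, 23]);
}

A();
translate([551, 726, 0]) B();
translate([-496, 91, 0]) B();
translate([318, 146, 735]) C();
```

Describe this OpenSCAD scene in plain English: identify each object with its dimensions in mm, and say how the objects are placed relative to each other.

A is a rectangular dining table. The top is 1378×506×47 mm with its upper surface at z = 735 mm. It stands on four 74×74 mm square legs, each inset 19 mm from the nearest pair of top edges, running from the floor to the underside of the top. Four apron rails, 74 mm thick and 120 mm tall, run between adjacent legs with their top edges flush with the underside of the top and their outer faces flush with the legs' outer faces.

B is a simple wooden stool: a rectangular seat 276 mm (x) by 324 mm (y), 27 mm thick, top face at z = 384 mm, on four square legs, each 34×34 mm in cross-section. The legs rest on z = 0, each flush with a corner of the seat. Four stretchers, 34 mm wide and 25 mm tall, connect adjacent legs with their undersides at z = 205 mm, each running between the inner faces of the legs it joins and aligned with the legs' outer faces on the other axis.

C is a bookshelf 742 mm wide overall, 214 mm deep and 1198 mm tall. The two sides are 24 mm thick vertical panels. 5 horizontal shelves of 23 mm thickness span between the inner faces of the sides; the lowest shelf sits on the floor and shelves are stacked with a clear vertical gap of 260 mm between each pair.

Two stools sit around the table at the +y, −x sides. The bookshelf is on top of the table, centred.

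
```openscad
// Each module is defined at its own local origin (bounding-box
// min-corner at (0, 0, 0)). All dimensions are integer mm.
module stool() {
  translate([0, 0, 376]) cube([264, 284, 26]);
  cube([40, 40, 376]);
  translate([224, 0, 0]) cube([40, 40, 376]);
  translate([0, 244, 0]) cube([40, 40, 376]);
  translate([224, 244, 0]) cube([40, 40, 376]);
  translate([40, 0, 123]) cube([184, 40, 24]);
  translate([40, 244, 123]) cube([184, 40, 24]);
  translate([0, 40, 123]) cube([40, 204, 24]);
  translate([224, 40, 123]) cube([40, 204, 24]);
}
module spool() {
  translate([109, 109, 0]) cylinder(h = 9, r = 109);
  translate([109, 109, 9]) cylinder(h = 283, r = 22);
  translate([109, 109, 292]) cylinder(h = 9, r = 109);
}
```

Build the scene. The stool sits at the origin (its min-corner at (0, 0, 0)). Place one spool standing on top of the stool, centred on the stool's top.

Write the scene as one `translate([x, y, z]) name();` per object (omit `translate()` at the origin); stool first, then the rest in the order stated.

stool();
translate([23, 33, 402]) spool();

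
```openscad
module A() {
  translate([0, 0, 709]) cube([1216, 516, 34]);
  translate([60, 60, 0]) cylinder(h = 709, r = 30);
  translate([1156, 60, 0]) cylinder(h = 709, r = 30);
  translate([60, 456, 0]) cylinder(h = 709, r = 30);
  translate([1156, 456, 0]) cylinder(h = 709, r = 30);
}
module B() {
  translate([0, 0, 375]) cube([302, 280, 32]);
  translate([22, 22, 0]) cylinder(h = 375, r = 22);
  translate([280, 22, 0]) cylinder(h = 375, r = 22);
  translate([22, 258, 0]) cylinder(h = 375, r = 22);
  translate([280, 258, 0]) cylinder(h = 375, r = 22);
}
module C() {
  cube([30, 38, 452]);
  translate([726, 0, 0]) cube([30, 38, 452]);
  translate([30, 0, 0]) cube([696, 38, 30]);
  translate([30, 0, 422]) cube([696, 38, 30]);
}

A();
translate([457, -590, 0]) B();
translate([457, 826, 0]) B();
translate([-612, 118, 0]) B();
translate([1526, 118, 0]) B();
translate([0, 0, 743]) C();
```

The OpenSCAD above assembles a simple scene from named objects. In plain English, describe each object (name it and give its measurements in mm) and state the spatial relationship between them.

A is a rectangular dining table. The top is 1216×516×34 mm with its upper surface at z = 743 mm. It stands on four round legs of 60 mm diameter, each leg's bounding box inset 30 mm from the nearest pair of top edges, running from the floor to the underside of the top.

B is a four-legged stool. The seat is 302×280 mm, 32 mm thick, top at z = 407 mm. It stands on four round legs, each 44 mm in diameter, from z = 0 to the seat underside, each leg's axis is inset half a diameter from the nearest pair of seat edges (so the leg's bounding box is flush with the corner).

C is a picture frame with a 696×392 mm rectangular opening (x by z) and a uniform 30 mm border on every side. Frame depth is 38 mm along y. It is built from two vertical stiles running the full outside height and two horizontal rails spanning the gap between the stiles.

Four stools sit around the table at the −y, +y, −x, +x sides. The picture frame is on top of the table.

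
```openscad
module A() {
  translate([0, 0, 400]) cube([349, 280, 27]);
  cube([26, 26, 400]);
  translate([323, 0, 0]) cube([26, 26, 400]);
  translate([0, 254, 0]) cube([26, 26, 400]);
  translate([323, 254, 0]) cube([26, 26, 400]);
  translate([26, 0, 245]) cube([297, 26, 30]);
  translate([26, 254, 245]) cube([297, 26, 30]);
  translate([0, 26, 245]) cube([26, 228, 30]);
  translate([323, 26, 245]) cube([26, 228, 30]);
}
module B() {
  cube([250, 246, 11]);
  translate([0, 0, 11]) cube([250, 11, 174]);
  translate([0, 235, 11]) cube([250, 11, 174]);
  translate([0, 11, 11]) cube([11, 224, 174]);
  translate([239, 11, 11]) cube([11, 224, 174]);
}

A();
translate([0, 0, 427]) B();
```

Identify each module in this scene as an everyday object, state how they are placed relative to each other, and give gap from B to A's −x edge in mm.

The open box's min-x is at 0; the stool's min-x is 0; gap = 0 mm.

A is a stool. B is an open box. The open box is on top of the stool. The gap from the open box to the stool's −x edge is 0 mm.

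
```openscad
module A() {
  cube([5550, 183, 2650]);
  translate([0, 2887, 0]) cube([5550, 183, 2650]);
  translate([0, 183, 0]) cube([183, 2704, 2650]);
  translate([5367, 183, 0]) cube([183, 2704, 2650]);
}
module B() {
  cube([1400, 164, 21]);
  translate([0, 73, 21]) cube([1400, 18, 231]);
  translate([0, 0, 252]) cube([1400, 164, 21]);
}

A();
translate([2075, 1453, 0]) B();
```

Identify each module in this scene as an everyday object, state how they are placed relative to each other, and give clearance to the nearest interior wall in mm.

A is a house frame. B is an I-beam. The I-beam sits inside the house frame, centred. The clearance to the nearest interior wall is 1270 mm.

Clearances: x = 1892, y = 1270; minimum 1270 mm.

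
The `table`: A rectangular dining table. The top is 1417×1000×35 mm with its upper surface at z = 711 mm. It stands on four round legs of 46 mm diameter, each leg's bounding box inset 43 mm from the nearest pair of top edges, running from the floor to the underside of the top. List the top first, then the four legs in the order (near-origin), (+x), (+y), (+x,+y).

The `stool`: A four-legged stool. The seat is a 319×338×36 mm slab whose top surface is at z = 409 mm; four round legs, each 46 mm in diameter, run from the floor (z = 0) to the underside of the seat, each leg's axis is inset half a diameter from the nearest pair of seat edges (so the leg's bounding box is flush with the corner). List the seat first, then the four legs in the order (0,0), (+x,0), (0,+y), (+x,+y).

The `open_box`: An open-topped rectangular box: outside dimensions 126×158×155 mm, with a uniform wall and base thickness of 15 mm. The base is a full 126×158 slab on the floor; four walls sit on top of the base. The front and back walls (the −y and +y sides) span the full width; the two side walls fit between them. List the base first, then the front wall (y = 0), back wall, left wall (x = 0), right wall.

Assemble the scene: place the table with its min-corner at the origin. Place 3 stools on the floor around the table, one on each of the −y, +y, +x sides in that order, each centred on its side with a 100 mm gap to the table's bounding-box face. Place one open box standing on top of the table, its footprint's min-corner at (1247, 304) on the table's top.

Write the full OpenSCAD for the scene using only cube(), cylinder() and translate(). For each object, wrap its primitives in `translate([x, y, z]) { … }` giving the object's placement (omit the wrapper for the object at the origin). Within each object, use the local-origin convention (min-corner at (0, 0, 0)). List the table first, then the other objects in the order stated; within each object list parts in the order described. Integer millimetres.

translate([0, 0, 676]) cube([1417, 1000, 35]);
translate([66, 66, 0]) cylinder(h = 676, r = 23);
translate([1351, 66, 0]) cylinder(h = 676, r = 23);
translate([66, 934, 0]) cylinder(h = 676, r = 23);
translate([1351, 934, 0]) cylinder(h = 676, r = 23);
translate([549, -438, 0]) {
  translate([0, 0, 373]) cube([319, 338, 36]);
  translate([23, 23, 0]) cylinder(h = 373, r = 23);
  translate([296, 23, 0]) cylinder(h = 373, r = 23);
  translate([23, 315, 0]) cylinder(h = 373, r = 23);
  translate([296, 315, 0]) cylinder(h = 373, r = 23);
}
translate([549, 1100, 0]) {
  translate([0, 0, 373]) cube([319, 338, 36]);
  translate([23, 23, 0]) cylinder(h = 373, r = 23);
  translate([296, 23, 0]) cylinder(h = 373, r = 23);
  translate([23, 315, 0]) cylinder(h = 373, r = 23);
  translate([296, 315, 0]) cylinder(h = 373, r = 23);
}
translate([1517, 331, 0]) {
  translate([0, 0, 373]) cube([319, 338, 36]);
  translate([23, 23, 0]) cylinder(h = 373, r = 23);
  translate([296, 23, 0]) cylinder(h = 373, r = 23);
  translate([23, 315, 0]) cylinder(h = 373, r = 23);
  translate([296, 315, 0]) cylinder(h = 373, r = 23);
}
translate([1247, 304, 711]) {
  cube([126, 158, 15]);
  translate([0, 0, 15]) cube([126, 15, 140]);
  translate([0, 143, 15]) cube([126, 15, 140]);
  translate([0, 15, 15]) cube([15, 128, 140]);
  translate([111, 15, 15]) cube([15, 128, 140]);
}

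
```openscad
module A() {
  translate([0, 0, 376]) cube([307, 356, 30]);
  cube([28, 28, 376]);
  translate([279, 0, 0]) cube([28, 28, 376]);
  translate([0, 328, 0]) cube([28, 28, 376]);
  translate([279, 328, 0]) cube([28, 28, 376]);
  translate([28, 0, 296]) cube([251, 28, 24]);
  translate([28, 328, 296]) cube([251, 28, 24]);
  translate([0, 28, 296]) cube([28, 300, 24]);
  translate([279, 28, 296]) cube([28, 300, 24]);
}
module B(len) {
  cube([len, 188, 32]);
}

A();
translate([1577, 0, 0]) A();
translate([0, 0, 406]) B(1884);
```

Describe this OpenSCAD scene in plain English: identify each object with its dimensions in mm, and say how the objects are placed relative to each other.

A is a four-legged stool. The seat is 307×356 mm, 30 mm thick, top at z = 406 mm. It stands on four square legs, each 28×28 mm in cross-section, from z = 0 to the seat underside, each flush with a corner of the seat. Four stretchers, 28 mm wide and 24 mm tall, connect adjacent legs with their undersides at z = 296 mm, each running between the inner faces of the legs it joins and aligned with the legs' outer faces on the other axis.

B is a rectangular beam 1884 mm long (x), 188 mm deep (y), 32 mm thick (z).

The beam spans the tops of two stools placed 1270 mm apart, resting at z = 406 mm.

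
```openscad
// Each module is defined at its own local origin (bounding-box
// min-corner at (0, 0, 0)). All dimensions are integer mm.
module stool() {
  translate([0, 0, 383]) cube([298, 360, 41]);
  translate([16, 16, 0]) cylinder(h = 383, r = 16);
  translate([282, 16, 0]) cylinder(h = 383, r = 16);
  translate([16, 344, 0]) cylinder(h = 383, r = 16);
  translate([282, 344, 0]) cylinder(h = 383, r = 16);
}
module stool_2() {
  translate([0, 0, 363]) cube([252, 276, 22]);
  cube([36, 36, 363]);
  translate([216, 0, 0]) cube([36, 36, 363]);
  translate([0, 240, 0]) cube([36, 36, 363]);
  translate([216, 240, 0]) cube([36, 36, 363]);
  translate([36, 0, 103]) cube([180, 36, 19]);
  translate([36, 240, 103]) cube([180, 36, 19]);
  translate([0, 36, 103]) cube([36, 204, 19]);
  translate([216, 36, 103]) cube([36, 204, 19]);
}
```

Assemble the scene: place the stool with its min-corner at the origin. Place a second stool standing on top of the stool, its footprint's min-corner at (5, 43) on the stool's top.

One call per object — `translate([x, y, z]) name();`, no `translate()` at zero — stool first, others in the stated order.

stool();
translate([5, 43, 424]) stool_2();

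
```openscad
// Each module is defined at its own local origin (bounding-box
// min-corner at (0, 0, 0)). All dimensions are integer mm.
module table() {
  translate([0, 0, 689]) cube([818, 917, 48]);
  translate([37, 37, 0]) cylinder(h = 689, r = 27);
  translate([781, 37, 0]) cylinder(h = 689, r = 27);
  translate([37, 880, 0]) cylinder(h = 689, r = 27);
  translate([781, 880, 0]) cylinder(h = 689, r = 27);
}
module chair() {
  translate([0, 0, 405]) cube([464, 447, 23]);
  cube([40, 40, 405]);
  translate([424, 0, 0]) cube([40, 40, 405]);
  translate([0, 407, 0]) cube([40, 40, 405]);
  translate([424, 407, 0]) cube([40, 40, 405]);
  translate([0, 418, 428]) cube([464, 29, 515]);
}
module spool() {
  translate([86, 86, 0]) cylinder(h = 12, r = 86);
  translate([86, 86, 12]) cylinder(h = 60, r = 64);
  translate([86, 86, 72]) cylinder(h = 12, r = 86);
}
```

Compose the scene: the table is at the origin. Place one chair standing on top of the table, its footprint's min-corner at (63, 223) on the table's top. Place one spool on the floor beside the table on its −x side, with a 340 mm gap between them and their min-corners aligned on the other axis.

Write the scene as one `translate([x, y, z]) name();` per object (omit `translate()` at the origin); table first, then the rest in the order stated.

table();
translate([63, 223, 737]) chair();
translate([-512, 0, 0]) spool();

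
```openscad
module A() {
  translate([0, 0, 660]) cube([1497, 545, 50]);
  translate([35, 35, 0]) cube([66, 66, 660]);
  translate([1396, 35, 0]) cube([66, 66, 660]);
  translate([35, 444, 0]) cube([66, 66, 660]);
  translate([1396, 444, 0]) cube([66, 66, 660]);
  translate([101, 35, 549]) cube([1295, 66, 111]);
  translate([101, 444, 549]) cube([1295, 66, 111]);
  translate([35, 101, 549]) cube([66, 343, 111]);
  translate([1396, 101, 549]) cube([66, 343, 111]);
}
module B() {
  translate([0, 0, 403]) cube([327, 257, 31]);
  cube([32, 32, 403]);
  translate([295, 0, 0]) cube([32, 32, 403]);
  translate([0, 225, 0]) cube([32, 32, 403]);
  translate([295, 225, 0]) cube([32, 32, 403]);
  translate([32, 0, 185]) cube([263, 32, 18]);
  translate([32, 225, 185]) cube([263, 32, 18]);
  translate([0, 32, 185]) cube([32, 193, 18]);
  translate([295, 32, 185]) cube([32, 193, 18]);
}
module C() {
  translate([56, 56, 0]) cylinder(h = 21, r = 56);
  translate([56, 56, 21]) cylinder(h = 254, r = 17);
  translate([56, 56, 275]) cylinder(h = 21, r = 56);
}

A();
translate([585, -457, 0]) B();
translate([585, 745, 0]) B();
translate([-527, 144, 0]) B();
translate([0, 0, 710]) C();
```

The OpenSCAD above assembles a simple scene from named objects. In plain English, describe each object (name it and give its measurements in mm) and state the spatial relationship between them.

A is a table with a 1497×545 mm rectangular top, 50 mm thick, top surface at z = 710 mm, supported by four 66×66 mm square legs, each inset 35 mm from the nearest pair of top edges, running from the floor. Four apron rails, 66 mm thick and 111 mm tall, run between adjacent legs with their top edges flush with the underside of the top and their outer faces flush with the legs' outer faces.

B is a four-legged stool. The seat is 327×257 mm, 31 mm thick, top at z = 434 mm. It stands on four square legs, each 32×32 mm in cross-section, from z = 0 to the seat underside, each flush with a corner of the seat. Four stretchers, 32 mm wide and 18 mm tall, connect adjacent legs with their undersides at z = 185 mm, each running between the inner faces of the legs it joins and aligned with the legs' outer faces on the other axis.

C is a spool: two coaxial disc flanges of radius 56 mm and thickness 21 mm, joined by a core cylinder of radius 17 mm and height 254 mm. The lower flange rests on z = 0 and the three cylinders share a vertical axis.

Three stools sit around the table at the −y, +y, −x sides. The spool is on top of the table.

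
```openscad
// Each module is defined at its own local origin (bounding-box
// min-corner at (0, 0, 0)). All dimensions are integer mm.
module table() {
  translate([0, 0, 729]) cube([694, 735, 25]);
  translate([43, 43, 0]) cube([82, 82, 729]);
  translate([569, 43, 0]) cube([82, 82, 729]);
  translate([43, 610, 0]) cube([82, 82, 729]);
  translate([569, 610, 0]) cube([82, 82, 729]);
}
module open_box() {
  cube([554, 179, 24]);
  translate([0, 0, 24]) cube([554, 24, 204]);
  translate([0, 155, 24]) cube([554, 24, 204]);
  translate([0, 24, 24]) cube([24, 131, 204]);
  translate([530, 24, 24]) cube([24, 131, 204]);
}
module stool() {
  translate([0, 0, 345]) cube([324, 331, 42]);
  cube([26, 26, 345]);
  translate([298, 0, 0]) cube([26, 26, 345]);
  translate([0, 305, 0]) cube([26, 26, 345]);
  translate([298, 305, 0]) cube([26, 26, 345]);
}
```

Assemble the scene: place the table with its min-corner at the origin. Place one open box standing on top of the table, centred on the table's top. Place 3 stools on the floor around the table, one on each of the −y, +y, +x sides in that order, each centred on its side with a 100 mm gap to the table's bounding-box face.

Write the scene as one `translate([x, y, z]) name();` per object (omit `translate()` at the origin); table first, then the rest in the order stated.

table();
translate([70, 278, 754]) open_box();
translate([185, -431, 0]) stool();
translate([185, 835, 0]) stool();
translate([794, 202, 0]) stool();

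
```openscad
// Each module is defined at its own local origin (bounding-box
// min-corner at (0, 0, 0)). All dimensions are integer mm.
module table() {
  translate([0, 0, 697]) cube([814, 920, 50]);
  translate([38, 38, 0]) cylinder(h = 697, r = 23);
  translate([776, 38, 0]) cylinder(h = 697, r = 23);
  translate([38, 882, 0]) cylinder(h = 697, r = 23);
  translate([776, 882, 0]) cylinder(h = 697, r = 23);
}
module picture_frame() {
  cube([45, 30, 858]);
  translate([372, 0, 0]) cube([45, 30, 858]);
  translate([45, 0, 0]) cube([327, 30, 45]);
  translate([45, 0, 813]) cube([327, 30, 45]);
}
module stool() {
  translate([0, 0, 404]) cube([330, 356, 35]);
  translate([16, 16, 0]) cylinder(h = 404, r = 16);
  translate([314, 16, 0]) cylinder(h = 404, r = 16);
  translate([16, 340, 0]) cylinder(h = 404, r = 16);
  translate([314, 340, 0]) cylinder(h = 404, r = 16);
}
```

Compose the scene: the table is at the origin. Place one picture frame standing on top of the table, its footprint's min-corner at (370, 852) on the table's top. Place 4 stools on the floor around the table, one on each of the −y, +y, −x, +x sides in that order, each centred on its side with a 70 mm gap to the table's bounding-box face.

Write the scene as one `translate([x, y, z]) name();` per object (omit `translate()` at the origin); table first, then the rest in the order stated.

table();
translate([370, 852, 747]) picture_frame();
translate([242, -426, 0]) stool();
translate([242, 990, 0]) stool();
translate([-400, 282, 0]) stool();
translate([884, 282, 0]) stool();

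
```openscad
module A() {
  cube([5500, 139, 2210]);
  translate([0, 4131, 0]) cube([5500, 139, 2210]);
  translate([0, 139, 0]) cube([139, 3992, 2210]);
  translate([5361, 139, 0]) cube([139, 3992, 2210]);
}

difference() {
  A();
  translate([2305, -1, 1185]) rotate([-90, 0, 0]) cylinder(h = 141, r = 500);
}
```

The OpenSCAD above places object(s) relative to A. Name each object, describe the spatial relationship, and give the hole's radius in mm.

A is a house frame. The house frame has a circular hole through its front wall. The hole's radius is 500 mm.

The subtracted cylinder has r = 500 mm.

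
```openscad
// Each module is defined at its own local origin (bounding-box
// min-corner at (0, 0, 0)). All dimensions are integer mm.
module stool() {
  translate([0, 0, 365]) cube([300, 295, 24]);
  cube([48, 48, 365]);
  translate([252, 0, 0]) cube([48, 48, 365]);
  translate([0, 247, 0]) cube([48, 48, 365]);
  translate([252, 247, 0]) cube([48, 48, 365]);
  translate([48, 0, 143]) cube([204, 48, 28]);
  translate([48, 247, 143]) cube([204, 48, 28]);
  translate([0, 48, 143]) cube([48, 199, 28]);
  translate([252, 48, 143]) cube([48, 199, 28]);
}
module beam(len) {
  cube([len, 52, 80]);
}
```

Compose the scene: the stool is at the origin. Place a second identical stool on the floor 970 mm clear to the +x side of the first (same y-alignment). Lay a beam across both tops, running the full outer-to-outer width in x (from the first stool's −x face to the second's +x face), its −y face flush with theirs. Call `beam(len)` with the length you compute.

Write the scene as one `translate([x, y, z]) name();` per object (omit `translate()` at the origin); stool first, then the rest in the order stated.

stool();
translate([1270, 0, 0]) stool();
translate([0, 0, 389]) beam(1570);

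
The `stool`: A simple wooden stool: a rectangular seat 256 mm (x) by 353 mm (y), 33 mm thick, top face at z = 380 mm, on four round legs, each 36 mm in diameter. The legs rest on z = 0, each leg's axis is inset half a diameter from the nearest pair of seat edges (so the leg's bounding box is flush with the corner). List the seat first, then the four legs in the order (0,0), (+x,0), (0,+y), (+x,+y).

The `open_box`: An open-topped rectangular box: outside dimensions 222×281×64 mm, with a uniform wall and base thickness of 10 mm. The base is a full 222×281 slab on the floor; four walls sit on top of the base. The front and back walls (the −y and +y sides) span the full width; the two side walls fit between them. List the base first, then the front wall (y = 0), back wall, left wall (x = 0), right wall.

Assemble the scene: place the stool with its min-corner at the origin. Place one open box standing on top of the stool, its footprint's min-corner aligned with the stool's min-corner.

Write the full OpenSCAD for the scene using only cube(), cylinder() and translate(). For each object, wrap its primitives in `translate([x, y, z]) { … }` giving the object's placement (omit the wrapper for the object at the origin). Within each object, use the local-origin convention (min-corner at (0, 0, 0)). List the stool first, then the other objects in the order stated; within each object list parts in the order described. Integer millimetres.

translate([0, 0, 347]) cube([256, 353, 33]);
translate([18, 18, 0]) cylinder(h = 347, r = 18);
translate([238, 18, 0]) cylinder(h = 347, r = 18);
translate([18, 335, 0]) cylinder(h = 347, r = 18);
translate([238, 335, 0]) cylinder(h = 347, r = 18);
translate([0, 0, 380]) {
  cube([222, 281, 10]);
  translate([0, 0, 10]) cube([222, 10, 54]);
  translate([0, 271, 10]) cube([222, 10, 54]);
  translate([0, 10, 10]) cube([10, 261, 54]);
  translate([212, 10, 10]) cube([10, 261, 54]);
}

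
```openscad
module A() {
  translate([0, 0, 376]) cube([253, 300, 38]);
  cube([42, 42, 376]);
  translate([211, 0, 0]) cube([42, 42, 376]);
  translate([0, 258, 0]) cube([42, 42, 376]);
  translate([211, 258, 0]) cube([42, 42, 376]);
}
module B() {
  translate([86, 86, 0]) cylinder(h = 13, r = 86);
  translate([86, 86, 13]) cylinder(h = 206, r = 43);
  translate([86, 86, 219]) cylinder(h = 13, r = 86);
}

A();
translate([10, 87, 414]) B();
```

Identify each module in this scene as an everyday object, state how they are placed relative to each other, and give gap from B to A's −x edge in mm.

A is a stool. B is a spool. The spool is on top of the stool. The gap from the spool to the stool's −x edge is 10 mm.

The spool's min-x is at 10; the stool's min-x is 0; gap = 10 mm.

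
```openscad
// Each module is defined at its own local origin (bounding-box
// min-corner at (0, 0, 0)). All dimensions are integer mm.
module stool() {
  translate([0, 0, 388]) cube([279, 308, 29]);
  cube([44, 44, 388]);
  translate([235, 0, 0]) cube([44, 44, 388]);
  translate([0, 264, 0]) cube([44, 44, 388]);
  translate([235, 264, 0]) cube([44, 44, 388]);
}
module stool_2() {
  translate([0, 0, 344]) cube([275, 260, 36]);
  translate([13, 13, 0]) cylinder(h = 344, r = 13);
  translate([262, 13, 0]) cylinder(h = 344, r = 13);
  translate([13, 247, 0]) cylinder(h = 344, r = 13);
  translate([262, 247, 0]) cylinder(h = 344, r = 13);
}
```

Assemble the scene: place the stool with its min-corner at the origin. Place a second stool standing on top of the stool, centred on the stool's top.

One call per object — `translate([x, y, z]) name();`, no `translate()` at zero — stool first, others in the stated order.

stool();
translate([2, 24, 417]) stool_2();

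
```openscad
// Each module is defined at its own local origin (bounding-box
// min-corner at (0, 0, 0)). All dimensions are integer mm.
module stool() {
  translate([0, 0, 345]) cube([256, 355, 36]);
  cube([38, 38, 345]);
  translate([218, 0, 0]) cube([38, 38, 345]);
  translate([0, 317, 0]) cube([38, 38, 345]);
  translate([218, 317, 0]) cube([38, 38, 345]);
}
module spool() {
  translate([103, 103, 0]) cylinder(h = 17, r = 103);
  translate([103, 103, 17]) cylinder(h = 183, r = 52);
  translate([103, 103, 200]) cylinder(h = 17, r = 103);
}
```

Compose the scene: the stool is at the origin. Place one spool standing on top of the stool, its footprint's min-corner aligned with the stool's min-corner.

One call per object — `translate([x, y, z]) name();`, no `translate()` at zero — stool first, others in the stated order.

stool();
translate([0, 0, 381]) spool();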